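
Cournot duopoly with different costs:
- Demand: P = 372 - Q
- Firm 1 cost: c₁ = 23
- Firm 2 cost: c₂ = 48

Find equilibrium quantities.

q₁* = 124.67, q₂* = 99.67

Work:
Reaction: q₁ = (372 - 23 - q₂)/2
Reaction: q₂ = (372 - 48 - q₁)/2
Solve simultaneously:
q₁* = (372 - 2×23 + 48)/3 = 124.67
q₂* = (372 - 2×48 + 23)/3 = 99.67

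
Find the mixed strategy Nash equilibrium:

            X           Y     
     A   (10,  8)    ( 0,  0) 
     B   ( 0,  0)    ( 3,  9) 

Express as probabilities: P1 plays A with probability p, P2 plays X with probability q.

p = 0.5294, q = 0.2308

Work:
Find probabilities that make opponent indifferent:
P2 chooses q to make P1 indifferent between A and B
P1 chooses p to make P2 indifferent between X and Y
Mixed NE: P1 plays (A: 0.5294, B: 0.4706), P2 plays (X: 0.2308, Y: 0.7692)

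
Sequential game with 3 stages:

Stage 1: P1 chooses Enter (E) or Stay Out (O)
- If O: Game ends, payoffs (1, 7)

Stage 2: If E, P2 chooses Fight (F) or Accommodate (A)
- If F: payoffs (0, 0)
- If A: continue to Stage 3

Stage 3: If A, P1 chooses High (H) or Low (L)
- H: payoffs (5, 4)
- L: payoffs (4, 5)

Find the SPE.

SPE: (E, A, H); Outcome (5, 4)

Work:
Stage 3: P1 chooses H (5 vs 4)
Stage 2: P2: F->0, A->4 (anticipating H). Choose A
Stage 1: P1: O->1, E->5 (anticipating A, H). Choose E
SPE path: E -> A -> H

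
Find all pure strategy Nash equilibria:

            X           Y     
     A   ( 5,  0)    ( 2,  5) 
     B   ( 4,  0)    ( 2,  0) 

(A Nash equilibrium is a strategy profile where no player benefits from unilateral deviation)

Nash equilibrium: (A, Y), (B, Y)

Work:
Best responses:
  P1 vs X: payoffs [5, 4] → best response A (payoff 5)
  P1 vs Y: payoffs [2, 2] → best response A/B (payoff 2)
  P2 vs A: payoffs [0, 5] → best response Y (payoff 5)
  P2 vs B: payoffs [0, 0] → best response X/Y (payoff 0)
Mutual best responses: (A,Y), (B,Y) → Nash equilibria.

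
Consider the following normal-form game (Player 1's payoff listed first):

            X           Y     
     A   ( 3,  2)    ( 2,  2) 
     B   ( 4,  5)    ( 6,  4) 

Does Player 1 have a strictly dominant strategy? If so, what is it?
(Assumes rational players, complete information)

Yes, Player 1's strictly dominant strategy is B

Work:
A strategy strictly dominates another if it gives a strictly higher payoff against every opponent action. Compare each pair of P1's strategies column-by-column:
  A vs B: [3 vs 4, 2 vs 6] → A does not strictly dominate B (column X: 3 ≤ 4)
  B vs A: [4 vs 3, 6 vs 2] → B strictly dominates A
B strictly dominates every other strategy → strictly dominant.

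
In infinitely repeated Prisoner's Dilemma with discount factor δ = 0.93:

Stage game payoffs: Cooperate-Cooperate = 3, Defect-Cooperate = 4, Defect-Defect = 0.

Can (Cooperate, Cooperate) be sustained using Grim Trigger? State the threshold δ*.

δ* = 0.25; since δ = 0.93 ≥ 0.25, cooperation can be sustained

Work:
For Grim Trigger:
Cooperate forever: 3/(1-δ)
Defect then punished: 4 + 0·δ/(1-δ)
Need: 3/(1-δ) ≥ 4 + 0·δ/(1-δ)
Solving: δ ≥ (T-R)/(T-P) = (4-3)/(4-0) = 0.25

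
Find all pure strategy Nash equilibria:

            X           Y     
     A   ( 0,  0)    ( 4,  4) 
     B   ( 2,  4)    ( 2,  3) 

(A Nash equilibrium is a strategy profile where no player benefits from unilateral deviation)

Nash equilibrium: (A, Y), (B, X)

Work:
Best responses:
  P1 vs X: payoffs [0, 2] → best response B (payoff 2)
  P1 vs Y: payoffs [4, 2] → best response A (payoff 4)
  P2 vs A: payoffs [0, 4] → best response Y (payoff 4)
  P2 vs B: payoffs [4, 3] → best response X (payoff 4)
Mutual best responses: (A,Y), (B,X) → Nash equilibria.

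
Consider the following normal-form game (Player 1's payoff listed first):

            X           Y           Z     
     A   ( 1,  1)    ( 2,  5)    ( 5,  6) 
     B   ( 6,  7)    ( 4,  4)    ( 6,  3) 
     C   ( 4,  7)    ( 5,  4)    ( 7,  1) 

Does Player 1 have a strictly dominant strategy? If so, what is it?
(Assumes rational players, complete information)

No strictly dominant strategy exists for Player 1

Work:
A strategy strictly dominates another if it gives a strictly higher payoff against every opponent action. Compare each pair of P1's strategies column-by-column:
  A vs B: [1 vs 6, 2 vs 4, 5 vs 6] → A does not strictly dominate B (column X: 1 ≤ 6)
  A vs C: [1 vs 4, 2 vs 5, 5 vs 7] → A does not strictly dominate C (column X: 1 ≤ 4)
  B vs A: [6 vs 1, 4 vs 2, 6 vs 5] → B strictly dominates A
  B vs C: [6 vs 4, 4 vs 5, 6 vs 7] → B does not strictly dominate C (column Y: 4 ≤ 5)
  C vs A: [4 vs 1, 5 vs 2, 7 vs 5] → C strictly dominates A
  C vs B: [4 vs 6, 5 vs 4, 7 vs 6] → C does not strictly dominate B (column X: 4 ≤ 6)
No single strategy strictly dominates all others → no strictly dominant strategy.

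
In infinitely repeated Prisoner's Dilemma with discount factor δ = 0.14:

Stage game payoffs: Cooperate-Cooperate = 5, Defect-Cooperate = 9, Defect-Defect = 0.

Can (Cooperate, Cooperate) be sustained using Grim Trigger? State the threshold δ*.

δ* = 0.4444; since δ = 0.14 < 0.4444, cooperation cannot be sustained

Work:
For Grim Trigger:
Cooperate forever: 5/(1-δ)
Defect then punished: 9 + 0·δ/(1-δ)
Need: 5/(1-δ) ≥ 9 + 0·δ/(1-δ)
Solving: δ ≥ (T-R)/(T-P) = (9-5)/(9-0) = 0.4444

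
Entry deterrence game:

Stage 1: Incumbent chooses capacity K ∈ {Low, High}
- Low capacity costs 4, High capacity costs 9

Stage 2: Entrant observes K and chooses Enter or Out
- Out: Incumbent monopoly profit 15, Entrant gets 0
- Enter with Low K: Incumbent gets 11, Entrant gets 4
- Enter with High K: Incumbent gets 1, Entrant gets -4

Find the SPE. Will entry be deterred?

SPE: (Low, Enter|Low, Out|High); Entry not deterred. Incumbent net profit = 7, Entrant gets 4

Work:
After Low K: Entrant enters (4 > 0)
After High K: Entrant stays out (-4 < 0)
Incumbent: Low → 11−4=7, High → 15−9=6
Incumbent chooses Low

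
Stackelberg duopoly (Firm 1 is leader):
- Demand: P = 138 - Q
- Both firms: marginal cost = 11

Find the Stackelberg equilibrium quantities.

q₁* (leader) = 63.5, q₂* (follower) = 31.75

Work:
Follower's reaction: q₂ = (a - c - q₁)/2
Leader substitutes: π₁ = q₁·(a - q₁ - (a-c-q₁)/2 - c)
FOC: q₁* = (138 - 11)/2 = 63.50
Then: q₂* = (138 - 11 - 63.5)/2 = 31.75
Leader has first-mover advantage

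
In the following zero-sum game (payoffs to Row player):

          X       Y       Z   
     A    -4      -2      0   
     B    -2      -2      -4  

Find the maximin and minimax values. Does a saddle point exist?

Maximin = -4, Minimax = -2, Saddle: False

Work:
Row minimums: [-4, -4] → maximin = -4
Column maximums: [-2, -2, 0] → minimax = -2
No saddle point (maximin ≠ minimax). Mixed strategy needed.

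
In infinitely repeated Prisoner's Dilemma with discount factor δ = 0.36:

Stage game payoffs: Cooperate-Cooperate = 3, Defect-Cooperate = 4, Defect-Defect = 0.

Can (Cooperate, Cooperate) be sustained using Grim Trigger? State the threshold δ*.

δ* = 0.25; since δ = 0.36 ≥ 0.25, cooperation can be sustained

Work:
For Grim Trigger:
Cooperate forever: 3/(1-δ)
Defect then punished: 4 + 0·δ/(1-δ)
Need: 3/(1-δ) ≥ 4 + 0·δ/(1-δ)
Solving: δ ≥ (T-R)/(T-P) = (4-3)/(4-0) = 0.25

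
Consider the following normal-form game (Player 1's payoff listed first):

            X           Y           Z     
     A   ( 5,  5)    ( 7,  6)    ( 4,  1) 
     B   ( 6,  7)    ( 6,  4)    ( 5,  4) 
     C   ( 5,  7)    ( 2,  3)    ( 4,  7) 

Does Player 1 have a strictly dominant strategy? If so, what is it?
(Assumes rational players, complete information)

No strictly dominant strategy exists for Player 1

Work:
A strategy strictly dominates another if it gives a strictly higher payoff against every opponent action. Compare each pair of P1's strategies column-by-column:
  A vs B: [5 vs 6, 7 vs 6, 4 vs 5] → A does not strictly dominate B (column X: 5 ≤ 6)
  A vs C: [5 vs 5, 7 vs 2, 4 vs 4] → A does not strictly dominate C (column X: 5 ≤ 5)
  B vs A: [6 vs 5, 6 vs 7, 5 vs 4] → B does not strictly dominate A (column Y: 6 ≤ 7)
  B vs C: [6 vs 5, 6 vs 2, 5 vs 4] → B strictly dominates C
  C vs A: [5 vs 5, 2 vs 7, 4 vs 4] → C does not strictly dominate A (column X: 5 ≤ 5)
  C vs B: [5 vs 6, 2 vs 6, 4 vs 5] → C does not strictly dominate B (column X: 5 ≤ 6)
No single strategy strictly dominates all others → no strictly dominant strategy.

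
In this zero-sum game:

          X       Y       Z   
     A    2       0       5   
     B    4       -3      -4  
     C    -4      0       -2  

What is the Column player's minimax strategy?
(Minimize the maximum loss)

Column should play Y, value = 0

Work:
Column player minimizes Row's maximum payoff:
Column X: max payoff to Row = 4
Column Y: max payoff to Row = 0
Column Z: max payoff to Row = 5
Minimum is 0, achieved by column Y.
Minimax strategy: Y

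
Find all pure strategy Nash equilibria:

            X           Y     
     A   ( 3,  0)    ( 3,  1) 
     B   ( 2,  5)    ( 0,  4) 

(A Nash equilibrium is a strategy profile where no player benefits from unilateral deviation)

Nash equilibrium: (A, Y)

Work:
Best responses:
  P1 vs X: payoffs [3, 2] → best response A (payoff 3)
  P1 vs Y: payoffs [3, 0] → best response A (payoff 3)
  P2 vs A: payoffs [0, 1] → best response Y (payoff 1)
  P2 vs B: payoffs [5, 4] → best response X (payoff 5)
Mutual best responses: (A,Y) → Nash equilibria.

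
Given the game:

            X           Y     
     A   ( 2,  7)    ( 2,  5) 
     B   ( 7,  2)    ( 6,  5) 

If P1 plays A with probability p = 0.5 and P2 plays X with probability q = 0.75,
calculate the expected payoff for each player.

E[P1] = 4.375, E[P2] = 4.625

Work:
E[P1] = p·q·π₁(A,X) + p·(1-q)·π₁(A,Y) + (1-p)·q·π₁(B,X) + (1-p)·(1-q)·π₁(B,Y)
= 0.5·0.75·2 + 0.5·0.25·2 + 0.5·0.75·7 + 0.5·0.25·6
= 4.375

E[P2] = 4.625 (similar calculation)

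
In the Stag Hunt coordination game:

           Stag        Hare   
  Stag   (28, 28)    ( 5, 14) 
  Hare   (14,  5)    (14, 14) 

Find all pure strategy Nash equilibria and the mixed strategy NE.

Pure NE: (Stag, Stag) and (Hare, Hare); Mixed NE: p = 0.3913, q = 0.3913

Work:
Check pure NE:
(Stag, Stag): (28, 28) - no unilateral deviation beneficial
(Hare, Hare): (14, 14) - no unilateral deviation beneficial
Mixed NE: P1 plays Stag with p = 0.3913, P2 plays Stag with q = 0.3913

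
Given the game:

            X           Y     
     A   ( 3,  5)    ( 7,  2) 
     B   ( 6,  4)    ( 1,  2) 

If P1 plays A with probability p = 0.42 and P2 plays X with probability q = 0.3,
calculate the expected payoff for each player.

E[P1] = 3.886, E[P2] = 2.726

Work:
E[P1] = p·q·π₁(A,X) + p·(1-q)·π₁(A,Y) + (1-p)·q·π₁(B,X) + (1-p)·(1-q)·π₁(B,Y)
= 0.42·0.3·3 + 0.42·0.7·7 + 0.58·0.3·6 + 0.58·0.7·1
= 3.886

E[P2] = 2.726 (similar calculation)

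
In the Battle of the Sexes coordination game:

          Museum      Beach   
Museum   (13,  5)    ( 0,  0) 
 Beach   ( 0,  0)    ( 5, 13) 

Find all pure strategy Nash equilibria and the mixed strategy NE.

Pure NE: (Museum, Museum) and (Beach, Beach); Mixed NE: p = 0.7222, q = 0.2778

Work:
Check pure NE:
(Museum, Museum): (13, 5) - no unilateral deviation beneficial
(Beach, Beach): (5, 13) - no unilateral deviation beneficial
Mixed NE: P1 plays Museum with p = 0.7222, P2 plays Museum with q = 0.2778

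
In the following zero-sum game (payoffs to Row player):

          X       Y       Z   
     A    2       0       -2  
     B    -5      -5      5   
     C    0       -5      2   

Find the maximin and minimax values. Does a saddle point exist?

Maximin = -2, Minimax = 0, Saddle: False

Work:
Row minimums: [-2, -5, -5] → maximin = -2
Column maximums: [2, 0, 5] → minimax = 0
No saddle point (maximin ≠ minimax). Mixed strategy needed.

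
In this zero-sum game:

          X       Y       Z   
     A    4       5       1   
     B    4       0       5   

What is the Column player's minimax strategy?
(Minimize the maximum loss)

Column should play X, value = 4

Work:
Column player minimizes Row's maximum payoff:
Column X: max payoff to Row = 4
Column Y: max payoff to Row = 5
Column Z: max payoff to Row = 5
Minimum is 4, achieved by column X.
Minimax strategy: X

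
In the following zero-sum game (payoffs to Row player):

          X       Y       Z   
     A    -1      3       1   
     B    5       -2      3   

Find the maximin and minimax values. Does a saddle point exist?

Maximin = -1, Minimax = 3, Saddle: False

Work:
Row minimums: [-1, -2] → maximin = -1
Column maximums: [5, 3, 3] → minimax = 3
No saddle point (maximin ≠ minimax). Mixed strategy needed.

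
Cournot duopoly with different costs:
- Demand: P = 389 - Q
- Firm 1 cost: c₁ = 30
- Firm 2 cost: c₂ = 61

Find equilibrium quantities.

q₁* = 130.0, q₂* = 99.0

Work:
Reaction: q₁ = (389 - 30 - q₂)/2
Reaction: q₂ = (389 - 61 - q₁)/2
Solve simultaneously:
q₁* = (389 - 2×30 + 61)/3 = 130.0
q₂* = (389 - 2×61 + 30)/3 = 99.0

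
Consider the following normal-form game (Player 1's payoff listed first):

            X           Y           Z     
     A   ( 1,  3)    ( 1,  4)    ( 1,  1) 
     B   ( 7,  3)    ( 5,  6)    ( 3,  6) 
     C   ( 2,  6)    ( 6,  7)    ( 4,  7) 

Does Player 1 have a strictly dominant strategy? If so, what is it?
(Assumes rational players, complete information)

No strictly dominant strategy exists for Player 1

Work:
A strategy strictly dominates another if it gives a strictly higher payoff against every opponent action. Compare each pair of P1's strategies column-by-column:
  A vs B: [1 vs 7, 1 vs 5, 1 vs 3] → A does not strictly dominate B (column X: 1 ≤ 7)
  A vs C: [1 vs 2, 1 vs 6, 1 vs 4] → A does not strictly dominate C (column X: 1 ≤ 2)
  B vs A: [7 vs 1, 5 vs 1, 3 vs 1] → B strictly dominates A
  B vs C: [7 vs 2, 5 vs 6, 3 vs 4] → B does not strictly dominate C (column Y: 5 ≤ 6)
  C vs A: [2 vs 1, 6 vs 1, 4 vs 1] → C strictly dominates A
  C vs B: [2 vs 7, 6 vs 5, 4 vs 3] → C does not strictly dominate B (column X: 2 ≤ 7)
No single strategy strictly dominates all others → no strictly dominant strategy.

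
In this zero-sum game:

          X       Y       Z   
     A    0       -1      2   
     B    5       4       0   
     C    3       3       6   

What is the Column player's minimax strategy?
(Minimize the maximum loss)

Column should play Y, value = 4

Work:
Column player minimizes Row's maximum payoff:
Column X: max payoff to Row = 5
Column Y: max payoff to Row = 4
Column Z: max payoff to Row = 6
Minimum is 4, achieved by column Y.
Minimax strategy: Y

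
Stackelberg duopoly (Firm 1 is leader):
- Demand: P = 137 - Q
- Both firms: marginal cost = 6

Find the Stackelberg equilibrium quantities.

q₁* (leader) = 65.5, q₂* (follower) = 32.75

Work:
Follower's reaction: q₂ = (a - c - q₁)/2
Leader substitutes: π₁ = q₁·(a - q₁ - (a-c-q₁)/2 - c)
FOC: q₁* = (137 - 6)/2 = 65.50
Then: q₂* = (137 - 6 - 65.5)/2 = 32.75
Leader has first-mover advantage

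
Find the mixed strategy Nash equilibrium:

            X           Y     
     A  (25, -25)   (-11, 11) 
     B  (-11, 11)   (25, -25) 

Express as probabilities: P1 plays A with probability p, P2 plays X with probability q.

p = 0.5, q = 0.5

Work:
Find probabilities that make opponent indifferent:
P2 chooses q to make P1 indifferent between A and B
P1 chooses p to make P2 indifferent between X and Y
Mixed NE: P1 plays (A: 0.5, B: 0.5), P2 plays (X: 0.5, Y: 0.5)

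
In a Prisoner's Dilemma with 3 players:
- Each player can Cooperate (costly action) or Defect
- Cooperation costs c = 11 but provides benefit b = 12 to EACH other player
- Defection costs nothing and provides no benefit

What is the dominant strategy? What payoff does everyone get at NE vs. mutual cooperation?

Dominant: Defect; NE payoff = 0; Coop payoff = 13

Work:
Defect dominates (saves cost c = 11, benefit to others is external)
NE: All defect → everyone gets 0
If all cooperate: each receives (2)×12 - 11 = 13
Social dilemma: 13 > 0 but NE gives 0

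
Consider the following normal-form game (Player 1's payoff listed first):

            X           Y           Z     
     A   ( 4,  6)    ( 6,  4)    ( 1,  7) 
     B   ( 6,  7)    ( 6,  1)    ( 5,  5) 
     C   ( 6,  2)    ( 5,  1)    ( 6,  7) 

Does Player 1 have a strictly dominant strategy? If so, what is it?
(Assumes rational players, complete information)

No strictly dominant strategy exists for Player 1

Work:
A strategy strictly dominates another if it gives a strictly higher payoff against every opponent action. Compare each pair of P1's strategies column-by-column:
  A vs B: [4 vs 6, 6 vs 6, 1 vs 5] → A does not strictly dominate B (column X: 4 ≤ 6)
  A vs C: [4 vs 6, 6 vs 5, 1 vs 6] → A does not strictly dominate C (column X: 4 ≤ 6)
  B vs A: [6 vs 4, 6 vs 6, 5 vs 1] → B does not strictly dominate A (column Y: 6 ≤ 6)
  B vs C: [6 vs 6, 6 vs 5, 5 vs 6] → B does not strictly dominate C (column X: 6 ≤ 6)
  C vs A: [6 vs 4, 5 vs 6, 6 vs 1] → C does not strictly dominate A (column Y: 5 ≤ 6)
  C vs B: [6 vs 6, 5 vs 6, 6 vs 5] → C does not strictly dominate B (column X: 6 ≤ 6)
No single strategy strictly dominates all others → no strictly dominant strategy.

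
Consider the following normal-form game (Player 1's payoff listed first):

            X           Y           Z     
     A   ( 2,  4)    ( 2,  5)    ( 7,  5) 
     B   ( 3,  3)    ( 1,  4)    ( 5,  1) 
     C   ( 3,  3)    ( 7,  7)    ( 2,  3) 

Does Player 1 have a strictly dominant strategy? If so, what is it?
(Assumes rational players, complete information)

No strictly dominant strategy exists for Player 1

Work:
A strategy strictly dominates another if it gives a strictly higher payoff against every opponent action. Compare each pair of P1's strategies column-by-column:
  A vs B: [2 vs 3, 2 vs 1, 7 vs 5] → A does not strictly dominate B (column X: 2 ≤ 3)
  A vs C: [2 vs 3, 2 vs 7, 7 vs 2] → A does not strictly dominate C (column X: 2 ≤ 3)
  B vs A: [3 vs 2, 1 vs 2, 5 vs 7] → B does not strictly dominate A (column Y: 1 ≤ 2)
  B vs C: [3 vs 3, 1 vs 7, 5 vs 2] → B does not strictly dominate C (column X: 3 ≤ 3)
  C vs A: [3 vs 2, 7 vs 2, 2 vs 7] → C does not strictly dominate A (column Z: 2 ≤ 7)
  C vs B: [3 vs 3, 7 vs 1, 2 vs 5] → C does not strictly dominate B (column X: 3 ≤ 3)
No single strategy strictly dominates all others → no strictly dominant strategy.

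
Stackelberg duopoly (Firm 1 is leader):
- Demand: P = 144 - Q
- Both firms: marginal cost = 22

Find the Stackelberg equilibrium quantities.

q₁* (leader) = 61.0, q₂* (follower) = 30.5

Work:
Follower's reaction: q₂ = (a - c - q₁)/2
Leader substitutes: π₁ = q₁·(a - q₁ - (a-c-q₁)/2 - c)
FOC: q₁* = (144 - 22)/2 = 61.00
Then: q₂* = (144 - 22 - 61.0)/2 = 30.50
Leader has first-mover advantage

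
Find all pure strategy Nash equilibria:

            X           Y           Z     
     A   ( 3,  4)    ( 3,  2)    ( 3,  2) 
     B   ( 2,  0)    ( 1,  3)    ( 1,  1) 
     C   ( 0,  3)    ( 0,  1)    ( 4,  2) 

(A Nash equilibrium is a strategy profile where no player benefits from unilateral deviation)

Nash equilibrium: (A, X)

Work:
Best responses:
  P1 vs X: payoffs [3, 2, 0] → best response A (payoff 3)
  P1 vs Y: payoffs [3, 1, 0] → best response A (payoff 3)
  P1 vs Z: payoffs [3, 1, 4] → best response C (payoff 4)
  P2 vs A: payoffs [4, 2, 2] → best response X (payoff 4)
  P2 vs B: payoffs [0, 3, 1] → best response Y (payoff 3)
  P2 vs C: payoffs [3, 1, 2] → best response X (payoff 3)
Mutual best responses: (A,X) → Nash equilibria.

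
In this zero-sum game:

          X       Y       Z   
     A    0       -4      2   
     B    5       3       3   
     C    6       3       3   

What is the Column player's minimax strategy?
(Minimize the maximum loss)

Column should play Y or Z (all achieve the minimum), value = 3

Work:
Column player minimizes Row's maximum payoff:
Column X: max payoff to Row = 6
Column Y: max payoff to Row = 3
Column Z: max payoff to Row = 3
Minimum is 3, achieved by columns Y, Z (tied).
Each of Y or Z is a minimax strategy.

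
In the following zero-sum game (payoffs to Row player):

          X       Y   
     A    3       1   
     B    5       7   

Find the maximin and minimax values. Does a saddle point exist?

Maximin = 5, Minimax = 5, Saddle: True

Work:
Row minimums: [1, 5] → maximin = 5
Column maximums: [5, 7] → minimax = 5
Saddle point exists! Game value = 5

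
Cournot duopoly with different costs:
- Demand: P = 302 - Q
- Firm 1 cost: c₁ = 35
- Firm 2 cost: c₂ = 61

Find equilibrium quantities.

q₁* = 97.67, q₂* = 71.67

Work:
Reaction: q₁ = (302 - 35 - q₂)/2
Reaction: q₂ = (302 - 61 - q₁)/2
Solve simultaneously:
q₁* = (302 - 2×35 + 61)/3 = 97.67
q₂* = (302 - 2×61 + 35)/3 = 71.67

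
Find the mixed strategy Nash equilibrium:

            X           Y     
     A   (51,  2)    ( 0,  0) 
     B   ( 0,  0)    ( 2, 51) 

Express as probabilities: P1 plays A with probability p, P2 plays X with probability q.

p = 0.9623, q = 0.0377

Work:
Find probabilities that make opponent indifferent:
P2 chooses q to make P1 indifferent between A and B
P1 chooses p to make P2 indifferent between X and Y
Mixed NE: P1 plays (A: 0.9623, B: 0.0377), P2 plays (X: 0.0377, Y: 0.9623)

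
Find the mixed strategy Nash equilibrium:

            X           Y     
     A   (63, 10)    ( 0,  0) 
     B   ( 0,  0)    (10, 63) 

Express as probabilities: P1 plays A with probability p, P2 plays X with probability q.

p = 0.863, q = 0.137

Work:
Find probabilities that make opponent indifferent:
P2 chooses q to make P1 indifferent between A and B
P1 chooses p to make P2 indifferent between X and Y
Mixed NE: P1 plays (A: 0.863, B: 0.137), P2 plays (X: 0.137, Y: 0.863)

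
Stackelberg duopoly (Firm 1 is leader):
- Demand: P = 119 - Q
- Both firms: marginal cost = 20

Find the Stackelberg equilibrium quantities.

q₁* (leader) = 49.5, q₂* (follower) = 24.75

Work:
Follower's reaction: q₂ = (a - c - q₁)/2
Leader substitutes: π₁ = q₁·(a - q₁ - (a-c-q₁)/2 - c)
FOC: q₁* = (119 - 20)/2 = 49.50
Then: q₂* = (119 - 20 - 49.5)/2 = 24.75
Leader has first-mover advantage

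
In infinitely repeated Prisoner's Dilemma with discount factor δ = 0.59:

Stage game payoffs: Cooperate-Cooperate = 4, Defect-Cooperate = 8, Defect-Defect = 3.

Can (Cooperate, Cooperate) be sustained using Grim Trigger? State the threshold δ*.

δ* = 0.8; since δ = 0.59 < 0.8, cooperation cannot be sustained

Work:
For Grim Trigger:
Cooperate forever: 4/(1-δ)
Defect then punished: 8 + 3·δ/(1-δ)
Need: 4/(1-δ) ≥ 8 + 3·δ/(1-δ)
Solving: δ ≥ (T-R)/(T-P) = (8-4)/(8-3) = 0.8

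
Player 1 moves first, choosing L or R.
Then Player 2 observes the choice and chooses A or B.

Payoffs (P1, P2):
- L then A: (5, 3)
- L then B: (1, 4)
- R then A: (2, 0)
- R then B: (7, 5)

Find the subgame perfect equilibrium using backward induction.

P1 plays R, P2 plays B after L and B after R; Payoff (7, 5)

Work:
Backward induction:
After L: P2 chooses B → P1 gets 1
After R: P2 chooses B → P1 gets 7
P1 chooses R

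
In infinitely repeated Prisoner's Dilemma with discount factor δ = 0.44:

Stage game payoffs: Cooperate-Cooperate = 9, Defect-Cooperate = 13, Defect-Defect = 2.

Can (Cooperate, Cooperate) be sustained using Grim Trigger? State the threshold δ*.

δ* = 0.3636; since δ = 0.44 ≥ 0.3636, cooperation can be sustained

Work:
For Grim Trigger:
Cooperate forever: 9/(1-δ)
Defect then punished: 13 + 2·δ/(1-δ)
Need: 9/(1-δ) ≥ 13 + 2·δ/(1-δ)
Solving: δ ≥ (T-R)/(T-P) = (13-9)/(13-2) = 0.3636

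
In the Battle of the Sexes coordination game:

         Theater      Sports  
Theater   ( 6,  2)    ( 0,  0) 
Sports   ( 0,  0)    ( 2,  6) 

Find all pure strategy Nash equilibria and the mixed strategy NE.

Pure NE: (Theater, Theater) and (Sports, Sports); Mixed NE: p = 0.75, q = 0.25

Work:
Check pure NE:
(Theater, Theater): (6, 2) - no unilateral deviation beneficial
(Sports, Sports): (2, 6) - no unilateral deviation beneficial
Mixed NE: P1 plays Theater with p = 0.75, P2 plays Theater with q = 0.25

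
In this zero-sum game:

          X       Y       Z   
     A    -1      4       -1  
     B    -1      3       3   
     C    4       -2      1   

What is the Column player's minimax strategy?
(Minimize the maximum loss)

Column should play Z, value = 3

Work:
Column player minimizes Row's maximum payoff:
Column X: max payoff to Row = 4
Column Y: max payoff to Row = 4
Column Z: max payoff to Row = 3
Minimum is 3, achieved by column Z.
Minimax strategy: Z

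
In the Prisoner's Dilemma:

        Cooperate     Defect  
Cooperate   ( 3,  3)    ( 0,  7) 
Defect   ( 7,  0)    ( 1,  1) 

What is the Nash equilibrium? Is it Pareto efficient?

(Defect, Defect) is NE; not Pareto efficient

Work:
Defect dominates Cooperate for both players:
If P2 cooperates: Defect (7) > Cooperate (3)
If P2 defects: Defect (1) > Cooperate (0)
NE: (Defect, Defect) with payoff (1, 1)
But (Cooperate, Cooperate) = (3, 3) Pareto dominates (1, 1)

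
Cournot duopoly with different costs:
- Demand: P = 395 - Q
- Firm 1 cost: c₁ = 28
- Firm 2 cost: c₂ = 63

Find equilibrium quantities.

q₁* = 134.0, q₂* = 99.0

Work:
Reaction: q₁ = (395 - 28 - q₂)/2
Reaction: q₂ = (395 - 63 - q₁)/2
Solve simultaneously:
q₁* = (395 - 2×28 + 63)/3 = 134.0
q₂* = (395 - 2×63 + 28)/3 = 99.0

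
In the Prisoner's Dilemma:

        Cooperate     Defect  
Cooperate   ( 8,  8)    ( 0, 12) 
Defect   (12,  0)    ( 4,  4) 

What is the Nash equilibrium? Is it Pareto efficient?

(Defect, Defect) is NE; not Pareto efficient

Work:
Defect dominates Cooperate for both players:
If P2 cooperates: Defect (12) > Cooperate (8)
If P2 defects: Defect (4) > Cooperate (0)
NE: (Defect, Defect) with payoff (4, 4)
But (Cooperate, Cooperate) = (8, 8) Pareto dominates (4, 4)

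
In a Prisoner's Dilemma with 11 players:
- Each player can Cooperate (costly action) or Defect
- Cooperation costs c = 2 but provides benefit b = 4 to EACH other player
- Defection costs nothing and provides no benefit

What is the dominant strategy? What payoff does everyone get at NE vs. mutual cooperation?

Dominant: Defect; NE payoff = 0; Coop payoff = 38

Work:
Defect dominates (saves cost c = 2, benefit to others is external)
NE: All defect → everyone gets 0
If all cooperate: each receives (10)×4 - 2 = 38
Social dilemma: 38 > 0 but NE gives 0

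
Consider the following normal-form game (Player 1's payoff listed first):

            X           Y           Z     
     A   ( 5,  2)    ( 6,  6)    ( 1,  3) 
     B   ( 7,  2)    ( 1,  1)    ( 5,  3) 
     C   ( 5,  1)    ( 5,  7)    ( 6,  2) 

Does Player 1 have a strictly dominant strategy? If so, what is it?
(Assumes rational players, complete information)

No strictly dominant strategy exists for Player 1

Work:
A strategy strictly dominates another if it gives a strictly higher payoff against every opponent action. Compare each pair of P1's strategies column-by-column:
  A vs B: [5 vs 7, 6 vs 1, 1 vs 5] → A does not strictly dominate B (column X: 5 ≤ 7)
  A vs C: [5 vs 5, 6 vs 5, 1 vs 6] → A does not strictly dominate C (column X: 5 ≤ 5)
  B vs A: [7 vs 5, 1 vs 6, 5 vs 1] → B does not strictly dominate A (column Y: 1 ≤ 6)
  B vs C: [7 vs 5, 1 vs 5, 5 vs 6] → B does not strictly dominate C (column Y: 1 ≤ 5)
  C vs A: [5 vs 5, 5 vs 6, 6 vs 1] → C does not strictly dominate A (column X: 5 ≤ 5)
  C vs B: [5 vs 7, 5 vs 1, 6 vs 5] → C does not strictly dominate B (column X: 5 ≤ 7)
No single strategy strictly dominates all others → no strictly dominant strategy.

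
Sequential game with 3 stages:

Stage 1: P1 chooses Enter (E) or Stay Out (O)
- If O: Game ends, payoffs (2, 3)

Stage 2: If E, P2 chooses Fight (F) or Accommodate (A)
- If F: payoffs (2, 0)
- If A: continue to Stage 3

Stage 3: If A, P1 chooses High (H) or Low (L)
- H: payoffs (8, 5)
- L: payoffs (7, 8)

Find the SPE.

SPE: (E, A, H); Outcome (8, 5)

Work:
Stage 3: P1 chooses H (8 vs 7)
Stage 2: P2: F->0, A->5 (anticipating H). Choose A
Stage 1: P1: O->2, E->8 (anticipating A, H). Choose E
SPE path: E -> A -> H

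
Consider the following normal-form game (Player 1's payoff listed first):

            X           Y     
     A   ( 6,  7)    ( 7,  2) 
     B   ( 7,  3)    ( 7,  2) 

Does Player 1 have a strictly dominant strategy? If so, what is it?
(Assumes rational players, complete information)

No strictly dominant strategy exists for Player 1

Work:
A strategy strictly dominates another if it gives a strictly higher payoff against every opponent action. Compare each pair of P1's strategies column-by-column:
  A vs B: [6 vs 7, 7 vs 7] → A does not strictly dominate B (column X: 6 ≤ 7)
  B vs A: [7 vs 6, 7 vs 7] → B does not strictly dominate A (column Y: 7 ≤ 7)
No single strategy strictly dominates all others → no strictly dominant strategy.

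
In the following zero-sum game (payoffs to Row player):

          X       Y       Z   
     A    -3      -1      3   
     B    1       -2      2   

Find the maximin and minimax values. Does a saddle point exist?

Maximin = -2, Minimax = -1, Saddle: False

Work:
Row minimums: [-3, -2] → maximin = -2
Column maximums: [1, -1, 3] → minimax = -1
No saddle point (maximin ≠ minimax). Mixed strategy needed.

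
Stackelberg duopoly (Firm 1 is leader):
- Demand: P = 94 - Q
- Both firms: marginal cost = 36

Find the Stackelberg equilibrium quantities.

q₁* (leader) = 29.0, q₂* (follower) = 14.5

Work:
Follower's reaction: q₂ = (a - c - q₁)/2
Leader substitutes: π₁ = q₁·(a - q₁ - (a-c-q₁)/2 - c)
FOC: q₁* = (94 - 36)/2 = 29.00
Then: q₂* = (94 - 36 - 29.0)/2 = 14.50
Leader has first-mover advantage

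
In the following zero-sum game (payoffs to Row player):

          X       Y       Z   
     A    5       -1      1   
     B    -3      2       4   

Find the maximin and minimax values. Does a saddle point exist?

Maximin = -1, Minimax = 2, Saddle: False

Work:
Row minimums: [-1, -3] → maximin = -1
Column maximums: [5, 2, 4] → minimax = 2
No saddle point (maximin ≠ minimax). Mixed strategy needed.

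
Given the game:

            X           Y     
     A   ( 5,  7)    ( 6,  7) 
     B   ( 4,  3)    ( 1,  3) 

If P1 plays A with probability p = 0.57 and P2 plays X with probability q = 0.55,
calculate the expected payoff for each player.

E[P1] = 4.246, E[P2] = 5.28

Work:
E[P1] = p·q·π₁(A,X) + p·(1-q)·π₁(A,Y) + (1-p)·q·π₁(B,X) + (1-p)·(1-q)·π₁(B,Y)
= 0.57·0.55·5 + 0.57·0.45·6 + 0.43·0.55·4 + 0.43·0.45·1
= 4.246

E[P2] = 5.28 (similar calculation)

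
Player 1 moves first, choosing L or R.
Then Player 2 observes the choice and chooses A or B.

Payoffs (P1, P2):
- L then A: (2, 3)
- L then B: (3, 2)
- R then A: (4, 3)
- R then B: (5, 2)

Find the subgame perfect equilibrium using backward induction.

P1 plays R, P2 plays A after L and A after R; Payoff (4, 3)

Work:
Backward induction:
After L: P2 chooses A → P1 gets 2
After R: P2 chooses A → P1 gets 4
P1 chooses R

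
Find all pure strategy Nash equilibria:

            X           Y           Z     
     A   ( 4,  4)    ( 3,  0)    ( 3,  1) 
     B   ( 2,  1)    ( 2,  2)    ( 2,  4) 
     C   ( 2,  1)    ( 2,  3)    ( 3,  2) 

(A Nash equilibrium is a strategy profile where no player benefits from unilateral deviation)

Nash equilibrium: (A, X)

Work:
Best responses:
  P1 vs X: payoffs [4, 2, 2] → best response A (payoff 4)
  P1 vs Y: payoffs [3, 2, 2] → best response A (payoff 3)
  P1 vs Z: payoffs [3, 2, 3] → best response A/C (payoff 3)
  P2 vs A: payoffs [4, 0, 1] → best response X (payoff 4)
  P2 vs B: payoffs [1, 2, 4] → best response Z (payoff 4)
  P2 vs C: payoffs [1, 3, 2] → best response Y (payoff 3)
Mutual best responses: (A,X) → Nash equilibria.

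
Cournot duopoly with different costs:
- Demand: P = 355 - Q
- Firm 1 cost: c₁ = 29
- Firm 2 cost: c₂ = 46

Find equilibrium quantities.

q₁* = 114.33, q₂* = 97.33

Work:
Reaction: q₁ = (355 - 29 - q₂)/2
Reaction: q₂ = (355 - 46 - q₁)/2
Solve simultaneously:
q₁* = (355 - 2×29 + 46)/3 = 114.33
q₂* = (355 - 2×46 + 29)/3 = 97.33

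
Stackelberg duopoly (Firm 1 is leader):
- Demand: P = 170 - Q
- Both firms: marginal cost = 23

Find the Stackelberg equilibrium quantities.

q₁* (leader) = 73.5, q₂* (follower) = 36.75

Work:
Follower's reaction: q₂ = (a - c - q₁)/2
Leader substitutes: π₁ = q₁·(a - q₁ - (a-c-q₁)/2 - c)
FOC: q₁* = (170 - 23)/2 = 73.50
Then: q₂* = (170 - 23 - 73.5)/2 = 36.75
Leader has first-mover advantage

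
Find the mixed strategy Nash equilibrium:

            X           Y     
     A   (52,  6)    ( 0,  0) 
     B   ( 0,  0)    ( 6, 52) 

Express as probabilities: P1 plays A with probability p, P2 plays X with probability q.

p = 0.8966, q = 0.1034

Work:
Find probabilities that make opponent indifferent:
P2 chooses q to make P1 indifferent between A and B
P1 chooses p to make P2 indifferent between X and Y
Mixed NE: P1 plays (A: 0.8966, B: 0.1034), P2 plays (X: 0.1034, Y: 0.8966)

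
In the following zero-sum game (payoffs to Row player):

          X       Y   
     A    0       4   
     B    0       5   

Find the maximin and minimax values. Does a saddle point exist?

Maximin = 0, Minimax = 0, Saddle: True

Work:
Row minimums: [0, 0] → maximin = 0
Column maximums: [0, 5] → minimax = 0
Saddle point exists! Game value = 0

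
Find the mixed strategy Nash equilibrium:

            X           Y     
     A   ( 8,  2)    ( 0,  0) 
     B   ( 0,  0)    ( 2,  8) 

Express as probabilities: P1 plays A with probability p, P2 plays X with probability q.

p = 0.8, q = 0.2

Work:
Find probabilities that make opponent indifferent:
P2 chooses q to make P1 indifferent between A and B
P1 chooses p to make P2 indifferent between X and Y
Mixed NE: P1 plays (A: 0.8, B: 0.2), P2 plays (X: 0.2, Y: 0.8)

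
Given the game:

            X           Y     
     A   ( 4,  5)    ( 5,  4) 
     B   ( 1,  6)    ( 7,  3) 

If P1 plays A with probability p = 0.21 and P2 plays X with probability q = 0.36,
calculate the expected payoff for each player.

E[P1] = 4.798, E[P2] = 4.1388

Work:
E[P1] = p·q·π₁(A,X) + p·(1-q)·π₁(A,Y) + (1-p)·q·π₁(B,X) + (1-p)·(1-q)·π₁(B,Y)
= 0.21·0.36·4 + 0.21·0.64·5 + 0.79·0.36·1 + 0.79·0.64·7
= 4.798

E[P2] = 4.1388 (similar calculation)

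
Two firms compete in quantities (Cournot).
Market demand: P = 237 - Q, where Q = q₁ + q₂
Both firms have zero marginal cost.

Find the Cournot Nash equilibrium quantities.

q₁* = q₂* = 79.0; P* = 79.0

Work:
Profit: π_i = P·q_i = (a - q_i - q_j)·q_i
FOC: ∂π_i/∂q_i = a - 2q_i - q_j = 0
Reaction function: q_i = (237 - q_j)/2
Symmetry: q* = 237/3 = 79.0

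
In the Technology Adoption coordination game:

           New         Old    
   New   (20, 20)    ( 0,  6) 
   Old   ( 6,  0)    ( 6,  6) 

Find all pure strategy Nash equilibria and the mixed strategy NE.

Pure NE: (New, New) and (Old, Old); Mixed NE: p = 0.3, q = 0.3

Work:
Check pure NE:
(New, New): (20, 20) - no unilateral deviation beneficial
(Old, Old): (6, 6) - no unilateral deviation beneficial
Mixed NE: P1 plays New with p = 0.3, P2 plays New with q = 0.3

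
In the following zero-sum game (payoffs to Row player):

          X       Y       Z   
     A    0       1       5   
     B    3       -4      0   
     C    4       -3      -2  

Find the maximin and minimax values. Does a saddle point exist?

Maximin = 0, Minimax = 1, Saddle: False

Work:
Row minimums: [0, -4, -3] → maximin = 0
Column maximums: [4, 1, 5] → minimax = 1
No saddle point (maximin ≠ minimax). Mixed strategy needed.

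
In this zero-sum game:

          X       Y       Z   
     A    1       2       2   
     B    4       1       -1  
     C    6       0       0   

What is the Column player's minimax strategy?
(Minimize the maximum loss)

Column should play Y or Z (all achieve the minimum), value = 2

Work:
Column player minimizes Row's maximum payoff:
Column X: max payoff to Row = 6
Column Y: max payoff to Row = 2
Column Z: max payoff to Row = 2
Minimum is 2, achieved by columns Y, Z (tied).
Each of Y or Z is a minimax strategy.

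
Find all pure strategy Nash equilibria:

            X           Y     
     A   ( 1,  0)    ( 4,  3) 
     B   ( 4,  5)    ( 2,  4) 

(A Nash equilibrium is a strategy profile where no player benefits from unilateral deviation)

Nash equilibrium: (A, Y), (B, X)

Work:
Best responses:
  P1 vs X: payoffs [1, 4] → best response B (payoff 4)
  P1 vs Y: payoffs [4, 2] → best response A (payoff 4)
  P2 vs A: payoffs [0, 3] → best response Y (payoff 3)
  P2 vs B: payoffs [5, 4] → best response X (payoff 5)
Mutual best responses: (A,Y), (B,X) → Nash equilibria.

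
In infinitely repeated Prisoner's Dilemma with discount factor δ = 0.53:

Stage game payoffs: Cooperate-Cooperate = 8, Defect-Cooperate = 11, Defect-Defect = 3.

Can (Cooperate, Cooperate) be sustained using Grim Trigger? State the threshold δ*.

δ* = 0.375; since δ = 0.53 ≥ 0.375, cooperation can be sustained

Work:
For Grim Trigger:
Cooperate forever: 8/(1-δ)
Defect then punished: 11 + 3·δ/(1-δ)
Need: 8/(1-δ) ≥ 11 + 3·δ/(1-δ)
Solving: δ ≥ (T-R)/(T-P) = (11-8)/(11-3) = 0.375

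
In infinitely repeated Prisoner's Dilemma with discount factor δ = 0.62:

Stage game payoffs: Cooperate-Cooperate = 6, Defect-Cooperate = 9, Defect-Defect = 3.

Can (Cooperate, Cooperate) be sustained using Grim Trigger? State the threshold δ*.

δ* = 0.5; since δ = 0.62 ≥ 0.5, cooperation can be sustained

Work:
For Grim Trigger:
Cooperate forever: 6/(1-δ)
Defect then punished: 9 + 3·δ/(1-δ)
Need: 6/(1-δ) ≥ 9 + 3·δ/(1-δ)
Solving: δ ≥ (T-R)/(T-P) = (9-6)/(9-3) = 0.5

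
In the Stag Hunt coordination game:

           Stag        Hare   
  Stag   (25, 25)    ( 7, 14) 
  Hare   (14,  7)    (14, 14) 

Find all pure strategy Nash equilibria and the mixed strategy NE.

Pure NE: (Stag, Stag) and (Hare, Hare); Mixed NE: p = 0.3889, q = 0.3889

Work:
Check pure NE:
(Stag, Stag): (25, 25) - no unilateral deviation beneficial
(Hare, Hare): (14, 14) - no unilateral deviation beneficial
Mixed NE: P1 plays Stag with p = 0.3889, P2 plays Stag with q = 0.3889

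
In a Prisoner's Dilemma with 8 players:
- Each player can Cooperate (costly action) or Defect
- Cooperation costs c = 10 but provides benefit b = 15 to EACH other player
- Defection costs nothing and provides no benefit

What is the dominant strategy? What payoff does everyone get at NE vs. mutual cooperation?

Dominant: Defect; NE payoff = 0; Coop payoff = 95

Work:
Defect dominates (saves cost c = 10, benefit to others is external)
NE: All defect → everyone gets 0
If all cooperate: each receives (7)×15 - 10 = 95
Social dilemma: 95 > 0 but NE gives 0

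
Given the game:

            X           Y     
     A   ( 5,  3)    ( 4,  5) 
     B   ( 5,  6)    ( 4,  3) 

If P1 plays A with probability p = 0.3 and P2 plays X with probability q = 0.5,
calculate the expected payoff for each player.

E[P1] = 4.5, E[P2] = 4.35

Work:
E[P1] = p·q·π₁(A,X) + p·(1-q)·π₁(A,Y) + (1-p)·q·π₁(B,X) + (1-p)·(1-q)·π₁(B,Y)
= 0.3·0.5·5 + 0.3·0.5·4 + 0.7·0.5·5 + 0.7·0.5·4
= 4.5

E[P2] = 4.35 (similar calculation)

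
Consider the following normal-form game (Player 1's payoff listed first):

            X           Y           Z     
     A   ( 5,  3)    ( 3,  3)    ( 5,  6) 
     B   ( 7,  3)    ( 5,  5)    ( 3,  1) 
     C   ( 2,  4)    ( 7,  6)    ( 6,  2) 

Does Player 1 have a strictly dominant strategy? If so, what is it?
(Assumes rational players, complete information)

No strictly dominant strategy exists for Player 1

Work:
A strategy strictly dominates another if it gives a strictly higher payoff against every opponent action. Compare each pair of P1's strategies column-by-column:
  A vs B: [5 vs 7, 3 vs 5, 5 vs 3] → A does not strictly dominate B (column X: 5 ≤ 7)
  A vs C: [5 vs 2, 3 vs 7, 5 vs 6] → A does not strictly dominate C (column Y: 3 ≤ 7)
  B vs A: [7 vs 5, 5 vs 3, 3 vs 5] → B does not strictly dominate A (column Z: 3 ≤ 5)
  B vs C: [7 vs 2, 5 vs 7, 3 vs 6] → B does not strictly dominate C (column Y: 5 ≤ 7)
  C vs A: [2 vs 5, 7 vs 3, 6 vs 5] → C does not strictly dominate A (column X: 2 ≤ 5)
  C vs B: [2 vs 7, 7 vs 5, 6 vs 3] → C does not strictly dominate B (column X: 2 ≤ 7)
No single strategy strictly dominates all others → no strictly dominant strategy.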